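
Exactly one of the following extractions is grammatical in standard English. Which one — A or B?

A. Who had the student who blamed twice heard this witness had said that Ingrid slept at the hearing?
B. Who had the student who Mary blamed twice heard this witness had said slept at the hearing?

B

In A, the wh-phrase is extracted from inside a complex-NP island (relative clause) (introduced by "who"), which blocks movement.
In B, the extraction path crosses only that-complement boundaries, which are transparent.
So B is grammatical.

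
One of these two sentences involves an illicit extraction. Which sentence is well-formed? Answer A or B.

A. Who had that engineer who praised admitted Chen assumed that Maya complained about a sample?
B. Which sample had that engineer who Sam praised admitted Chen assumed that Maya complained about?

B

In A, the wh-phrase is extracted from inside a complex-NP island (relative clause) (introduced by "who"), which blocks movement.
In B, the extraction path crosses only that-complement boundaries, which are transparent.
So B is grammatical.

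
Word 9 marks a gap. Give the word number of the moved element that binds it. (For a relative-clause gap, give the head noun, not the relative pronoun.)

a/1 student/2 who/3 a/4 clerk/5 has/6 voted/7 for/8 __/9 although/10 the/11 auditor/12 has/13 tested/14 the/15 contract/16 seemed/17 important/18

2

The gap at 9 is the prepositional object of "voted", inside a relative clause.
The relative pronoun is "who" (word 3); it is bound by the head noun immediately before it.
Its filler is the head noun "student", at word 2.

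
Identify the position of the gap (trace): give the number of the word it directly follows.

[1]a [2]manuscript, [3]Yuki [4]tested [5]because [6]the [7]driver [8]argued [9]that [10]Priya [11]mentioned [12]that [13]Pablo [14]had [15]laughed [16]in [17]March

4

The displaced element is "a manuscript" (word 2).
It functions as the direct object of "tested", so the gap sits immediately after word 4 ("tested").
Base order: Yuki tested a manuscript because the driver argued that Priya mentioned that Pablo had laughed in March.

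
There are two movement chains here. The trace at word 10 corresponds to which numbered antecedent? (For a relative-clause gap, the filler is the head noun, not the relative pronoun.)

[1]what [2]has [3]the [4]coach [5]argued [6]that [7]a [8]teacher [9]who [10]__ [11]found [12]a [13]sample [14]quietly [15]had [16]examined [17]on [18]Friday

8

The marked gap is inside the relative clause, the subject of "found".
Its filler is the head noun "teacher" (via "who"), at word 8.
(The other dependency links word 1 to a gap after word 16.)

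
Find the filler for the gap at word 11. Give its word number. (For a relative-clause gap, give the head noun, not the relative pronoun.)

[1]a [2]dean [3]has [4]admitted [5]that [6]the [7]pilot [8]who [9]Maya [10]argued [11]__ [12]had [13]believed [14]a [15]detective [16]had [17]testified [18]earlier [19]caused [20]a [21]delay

The gap at 11 is the subject of "believed", inside a relative clause.
The relative pronoun is "who" (word 8); it is bound by the head noun immediately before it.
Its filler is the head noun "pilot", at word 7.

7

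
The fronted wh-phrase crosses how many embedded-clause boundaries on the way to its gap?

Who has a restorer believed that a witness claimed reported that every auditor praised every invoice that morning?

"who" is extracted from the subject of "reported".
Boundaries crossed, outermost first: [that], [Ø] — 2 in total.

2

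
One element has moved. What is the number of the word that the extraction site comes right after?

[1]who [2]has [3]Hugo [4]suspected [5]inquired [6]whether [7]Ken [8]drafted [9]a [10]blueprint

The displaced element is "who" (word 1).
It is linked across 1 clause boundary (Ø).
It functions as the subject of "inquired", so the gap sits immediately after word 4 ("suspected").
Base order: Hugo has suspected who inquired whether Ken drafted a blueprint.

4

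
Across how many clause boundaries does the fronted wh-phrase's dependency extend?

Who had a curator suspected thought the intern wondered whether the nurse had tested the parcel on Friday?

"who" is extracted from the subject of "thought".
Boundaries crossed, outermost first: [Ø] — 1 in total.

1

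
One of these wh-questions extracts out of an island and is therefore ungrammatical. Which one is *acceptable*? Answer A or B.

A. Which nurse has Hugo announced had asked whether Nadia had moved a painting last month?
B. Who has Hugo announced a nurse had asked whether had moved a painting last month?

In B, the wh-phrase is extracted from inside a wh-island (introduced by "whether"), which blocks movement.
In A, the extraction path crosses only that-complement boundaries, which are transparent.
So A is grammatical.

A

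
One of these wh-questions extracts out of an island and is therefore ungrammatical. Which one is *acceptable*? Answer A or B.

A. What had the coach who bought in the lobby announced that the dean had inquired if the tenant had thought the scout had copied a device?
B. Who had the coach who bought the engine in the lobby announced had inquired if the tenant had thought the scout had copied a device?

In A, the wh-phrase is extracted from inside a complex-NP island (relative clause) (introduced by "who"), which blocks movement.
In B, the extraction path crosses only that-complement boundaries, which are transparent.
So B is grammatical.

B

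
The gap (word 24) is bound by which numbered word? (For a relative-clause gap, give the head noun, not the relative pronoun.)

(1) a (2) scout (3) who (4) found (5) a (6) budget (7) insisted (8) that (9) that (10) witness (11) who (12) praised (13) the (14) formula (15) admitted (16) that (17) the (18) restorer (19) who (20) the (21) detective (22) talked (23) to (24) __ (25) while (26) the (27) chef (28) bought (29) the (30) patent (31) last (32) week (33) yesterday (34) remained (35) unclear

The gap at 24 is the prepositional object of "talked", inside a relative clause.
The relative pronoun is "who" (word 19); it is bound by the head noun immediately before it.
Its filler is the head noun "restorer", at word 18.

18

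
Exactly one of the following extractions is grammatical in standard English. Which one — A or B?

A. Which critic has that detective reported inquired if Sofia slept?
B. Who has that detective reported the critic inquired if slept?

A

In B, the wh-phrase is extracted from inside a wh-island (introduced by "if"), which blocks movement.
In A, the extraction path crosses only that-complement boundaries, which are transparent.
So A is grammatical.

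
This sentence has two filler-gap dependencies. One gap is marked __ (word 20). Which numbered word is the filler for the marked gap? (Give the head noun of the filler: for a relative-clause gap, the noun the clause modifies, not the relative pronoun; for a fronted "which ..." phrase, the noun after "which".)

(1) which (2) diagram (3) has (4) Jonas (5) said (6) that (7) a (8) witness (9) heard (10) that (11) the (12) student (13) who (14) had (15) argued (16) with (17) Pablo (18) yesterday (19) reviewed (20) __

2

The marked gap is the direct object of "reviewed".
Its filler is the fronted wh-phrase "which diagram", at word 2.
(The other dependency links word 12 to a gap after word 13.)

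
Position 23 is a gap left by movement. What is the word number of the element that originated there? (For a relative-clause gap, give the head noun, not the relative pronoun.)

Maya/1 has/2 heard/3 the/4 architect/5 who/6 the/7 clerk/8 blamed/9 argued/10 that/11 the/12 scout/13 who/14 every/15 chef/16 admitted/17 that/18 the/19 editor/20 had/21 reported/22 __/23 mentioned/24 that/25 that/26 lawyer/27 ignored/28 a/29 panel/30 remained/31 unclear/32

13

The gap at 23 is the subject of "mentioned", inside a relative clause.
The relative pronoun is "who" (word 14); it is bound by the head noun immediately before it.
Its filler is the head noun "scout", at word 13.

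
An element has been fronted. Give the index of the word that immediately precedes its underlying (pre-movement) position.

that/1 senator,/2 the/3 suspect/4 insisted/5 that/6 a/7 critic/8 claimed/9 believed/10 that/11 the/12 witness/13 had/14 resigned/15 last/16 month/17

9

The displaced element is "that senator" (word 2).
It is linked across 2 clause boundaries (that → Ø).
It functions as the subject of "believed", so the gap sits immediately after word 9 ("claimed").
Base order: The suspect insisted that a critic claimed that that senator believed that the witness had resigned last month.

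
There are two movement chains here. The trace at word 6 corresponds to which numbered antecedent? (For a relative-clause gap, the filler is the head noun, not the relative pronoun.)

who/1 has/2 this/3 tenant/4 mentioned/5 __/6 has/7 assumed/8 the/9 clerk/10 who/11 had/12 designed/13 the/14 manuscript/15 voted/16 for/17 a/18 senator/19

1

The marked gap is the subject of "assumed".
Its filler is the fronted wh-phrase "who", at word 1.
(The other dependency links word 10 to a gap after word 11.)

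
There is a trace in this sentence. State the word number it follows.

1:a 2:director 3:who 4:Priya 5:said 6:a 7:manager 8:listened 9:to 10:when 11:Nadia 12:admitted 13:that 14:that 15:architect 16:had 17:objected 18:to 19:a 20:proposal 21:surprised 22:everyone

9

The displaced element is "a director" (word 2).
It is linked across 1 clause boundary (Ø).
It functions as the object of the preposition "to" of "listened", so the gap sits immediately after word 9 ("to").
Base order: Priya said a manager listened to a director when Nadia admitted that that architect had objected to a proposal.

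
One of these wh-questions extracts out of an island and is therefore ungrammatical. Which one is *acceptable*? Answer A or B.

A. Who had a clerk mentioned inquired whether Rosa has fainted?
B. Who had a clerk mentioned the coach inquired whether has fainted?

A

In B, the wh-phrase is extracted from inside a wh-island (introduced by "whether"), which blocks movement.
In A, the extraction path crosses only that-complement boundaries, which are transparent.
So A is grammatical.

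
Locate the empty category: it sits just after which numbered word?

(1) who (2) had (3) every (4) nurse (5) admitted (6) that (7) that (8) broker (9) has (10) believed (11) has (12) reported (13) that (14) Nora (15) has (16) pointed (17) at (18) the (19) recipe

10

The displaced element is "who" (word 1).
It is linked across 2 clause boundaries (that → Ø).
It functions as the subject of "reported", so the gap sits immediately after word 10 ("believed").
Base order: Every nurse had admitted that that broker has believed who has reported that Nora has pointed at the recipe.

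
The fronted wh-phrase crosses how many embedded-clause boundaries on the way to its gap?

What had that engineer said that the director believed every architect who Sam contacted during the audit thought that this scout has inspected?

"what" is extracted from the object of "inspected".
Boundaries crossed, outermost first: [that], [Ø], [that] — 3 in total.

3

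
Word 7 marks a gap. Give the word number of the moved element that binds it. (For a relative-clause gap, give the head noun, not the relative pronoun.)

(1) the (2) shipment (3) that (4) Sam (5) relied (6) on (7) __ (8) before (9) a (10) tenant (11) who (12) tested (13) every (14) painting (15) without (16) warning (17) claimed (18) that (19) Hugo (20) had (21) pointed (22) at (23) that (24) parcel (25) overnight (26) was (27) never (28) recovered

2

The gap at 7 is the prepositional object of "relied", inside a relative clause.
The relative pronoun is "that" (word 3); it is bound by the head noun immediately before it.
Its filler is the head noun "shipment", at word 2.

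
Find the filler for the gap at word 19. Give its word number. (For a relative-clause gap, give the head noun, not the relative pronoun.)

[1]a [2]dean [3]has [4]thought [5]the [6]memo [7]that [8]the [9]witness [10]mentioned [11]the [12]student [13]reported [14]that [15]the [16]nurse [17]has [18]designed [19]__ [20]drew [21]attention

The gap at 19 is the object of "designed", inside a relative clause.
The relative pronoun is "that" (word 7); it is bound by the head noun immediately before it.
Its filler is the head noun "memo", at word 6.

6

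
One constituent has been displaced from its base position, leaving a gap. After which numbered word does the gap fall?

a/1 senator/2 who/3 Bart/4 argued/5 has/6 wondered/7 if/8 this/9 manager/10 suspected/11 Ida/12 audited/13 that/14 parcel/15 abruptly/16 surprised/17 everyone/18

5

The displaced element is "a senator" (word 2).
It is linked across 1 clause boundary (Ø).
It functions as the subject of "wondered", so the gap sits immediately after word 5 ("argued").
Base order: Bart argued a senator has wondered if this manager suspected Ida audited that parcel abruptly.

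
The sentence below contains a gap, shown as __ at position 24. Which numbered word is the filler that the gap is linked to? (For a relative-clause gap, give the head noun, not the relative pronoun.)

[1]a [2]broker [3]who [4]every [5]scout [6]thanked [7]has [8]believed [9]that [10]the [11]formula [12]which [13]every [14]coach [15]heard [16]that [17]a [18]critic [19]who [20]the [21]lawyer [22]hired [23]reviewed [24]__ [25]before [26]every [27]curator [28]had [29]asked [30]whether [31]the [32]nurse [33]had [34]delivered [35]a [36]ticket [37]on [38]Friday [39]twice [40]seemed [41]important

The gap at 24 is the object of "reviewed", inside a relative clause.
The relative pronoun is "which" (word 12); it is bound by the head noun immediately before it.
Its filler is the head noun "formula", at word 11.

11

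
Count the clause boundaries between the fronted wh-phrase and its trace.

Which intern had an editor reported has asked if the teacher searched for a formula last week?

1

"which intern" is extracted from the subject of "asked".
Boundaries crossed, outermost first: [Ø] — 1 in total.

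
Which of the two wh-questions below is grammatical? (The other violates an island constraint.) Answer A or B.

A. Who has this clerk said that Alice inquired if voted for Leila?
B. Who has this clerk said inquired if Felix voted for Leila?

B

In A, the wh-phrase is extracted from inside a wh-island (introduced by "if"), which blocks movement.
In B, the extraction path crosses only that-complement boundaries, which are transparent.
So B is grammatical.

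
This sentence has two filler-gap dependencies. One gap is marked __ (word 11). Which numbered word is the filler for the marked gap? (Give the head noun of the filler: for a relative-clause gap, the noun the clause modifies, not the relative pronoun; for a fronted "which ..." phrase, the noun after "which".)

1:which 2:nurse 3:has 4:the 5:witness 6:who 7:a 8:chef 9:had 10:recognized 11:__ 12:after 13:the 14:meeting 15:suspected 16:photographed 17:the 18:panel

5

The marked gap is inside the relative clause, the direct object of "recognized".
Its filler is the head noun "witness" (via "who"), at word 5.
(The other dependency links word 2 to a gap after word 15.)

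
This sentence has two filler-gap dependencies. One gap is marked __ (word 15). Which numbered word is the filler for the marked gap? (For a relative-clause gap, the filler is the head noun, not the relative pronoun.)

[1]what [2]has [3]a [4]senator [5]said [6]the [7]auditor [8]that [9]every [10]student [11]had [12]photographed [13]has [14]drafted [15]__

1

The marked gap is the direct object of "drafted".
Its filler is the fronted wh-phrase "what", at word 1.
(The other dependency links word 7 to a gap after word 12.)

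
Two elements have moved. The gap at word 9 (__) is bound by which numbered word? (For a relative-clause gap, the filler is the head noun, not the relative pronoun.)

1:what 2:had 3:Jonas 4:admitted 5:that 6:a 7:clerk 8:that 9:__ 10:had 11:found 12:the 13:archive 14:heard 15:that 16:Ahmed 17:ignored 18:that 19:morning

7

The marked gap is inside the relative clause, the subject of "found".
Its filler is the head noun "clerk" (via "that"), at word 7.
(The other dependency links word 1 to a gap after word 17.)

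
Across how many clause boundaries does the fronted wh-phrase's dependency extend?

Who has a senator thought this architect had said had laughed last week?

2

"who" is extracted from the subject of "laughed".
Boundaries crossed, outermost first: [Ø], [Ø] — 2 in total.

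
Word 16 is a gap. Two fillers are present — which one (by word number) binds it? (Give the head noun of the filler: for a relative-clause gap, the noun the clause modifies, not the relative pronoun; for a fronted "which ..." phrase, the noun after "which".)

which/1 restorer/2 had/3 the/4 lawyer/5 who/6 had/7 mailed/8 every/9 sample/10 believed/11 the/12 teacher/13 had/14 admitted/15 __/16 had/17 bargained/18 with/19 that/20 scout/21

The marked gap is the subject of "bargained".
Its filler is the fronted wh-phrase "which restorer", at word 2.
(The other dependency links word 5 to a gap after word 6.)

2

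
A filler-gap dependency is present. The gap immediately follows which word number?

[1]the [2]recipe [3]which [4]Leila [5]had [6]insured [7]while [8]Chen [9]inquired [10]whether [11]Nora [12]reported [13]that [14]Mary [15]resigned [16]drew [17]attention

The displaced element is "the recipe" (word 2).
It functions as the direct object of "insured", so the gap sits immediately after word 6 ("insured").
Base order: Leila had insured the recipe while Chen inquired whether Nora reported that Mary resigned.

6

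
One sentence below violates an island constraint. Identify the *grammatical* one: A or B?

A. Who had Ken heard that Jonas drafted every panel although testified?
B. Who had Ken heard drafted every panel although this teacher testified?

In A, the wh-phrase is extracted from inside an adjunct island (introduced by "although"), which blocks movement.
In B, the extraction path crosses only that-complement boundaries, which are transparent.
So B is grammatical.

B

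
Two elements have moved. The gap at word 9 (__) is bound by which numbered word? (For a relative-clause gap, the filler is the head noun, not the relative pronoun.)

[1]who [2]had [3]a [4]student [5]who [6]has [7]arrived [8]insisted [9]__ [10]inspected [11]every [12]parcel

The marked gap is the subject of "inspected".
Its filler is the fronted wh-phrase "who", at word 1.
(The other dependency links word 4 to a gap after word 5.)

1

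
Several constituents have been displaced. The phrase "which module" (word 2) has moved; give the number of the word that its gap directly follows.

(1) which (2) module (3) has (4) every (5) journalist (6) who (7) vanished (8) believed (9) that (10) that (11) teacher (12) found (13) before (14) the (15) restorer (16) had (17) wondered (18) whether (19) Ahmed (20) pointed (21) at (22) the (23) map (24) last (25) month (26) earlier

The displaced element is "which module" (word 2).
It is linked across 1 clause boundary (that).
It functions as the direct object of "found", so the gap sits immediately after word 12 ("found").
Base order: Every journalist who vanished has believed that that teacher found which module before the restorer had wondered whether Ahmed pointed at the map last month earlier.

12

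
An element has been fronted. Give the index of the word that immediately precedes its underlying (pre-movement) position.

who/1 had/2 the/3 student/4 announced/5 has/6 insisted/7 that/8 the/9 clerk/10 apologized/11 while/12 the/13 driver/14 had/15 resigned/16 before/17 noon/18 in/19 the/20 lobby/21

5

The displaced element is "who" (word 1).
It is linked across 1 clause boundary (Ø).
It functions as the subject of "insisted", so the gap sits immediately after word 5 ("announced").
Base order: The student had announced that who has insisted that the clerk apologized while the driver had resigned before noon in the lobby.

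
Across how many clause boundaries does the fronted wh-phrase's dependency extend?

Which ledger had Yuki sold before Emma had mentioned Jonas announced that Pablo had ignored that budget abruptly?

0

"which ledger" originates inside the matrix clause — no clause boundary is crossed.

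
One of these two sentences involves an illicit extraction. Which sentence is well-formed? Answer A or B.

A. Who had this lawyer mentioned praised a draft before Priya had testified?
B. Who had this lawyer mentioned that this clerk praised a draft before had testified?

In B, the wh-phrase is extracted from inside an adjunct island (introduced by "before"), which blocks movement.
In A, the extraction path crosses only that-complement boundaries, which are transparent.
So A is grammatical.

A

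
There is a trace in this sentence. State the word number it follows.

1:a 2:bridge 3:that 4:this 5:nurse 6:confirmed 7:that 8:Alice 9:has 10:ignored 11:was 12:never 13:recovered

The displaced element is "a bridge" (word 2).
It is linked across 1 clause boundary (that).
It functions as the direct object of "ignored", so the gap sits immediately after word 10 ("ignored").
Base order: This nurse confirmed that Alice has ignored a bridge.

10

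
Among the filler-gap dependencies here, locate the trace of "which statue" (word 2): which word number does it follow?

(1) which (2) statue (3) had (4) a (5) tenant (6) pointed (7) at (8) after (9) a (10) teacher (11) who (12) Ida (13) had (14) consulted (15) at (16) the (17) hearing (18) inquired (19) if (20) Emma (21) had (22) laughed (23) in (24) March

The displaced element is "which statue" (word 2).
It functions as the object of the preposition "at" of "pointed", so the gap sits immediately after word 7 ("at").
Base order: A tenant had pointed at which statue after a teacher who Ida had consulted at the hearing inquired if Emma had laughed in March.

7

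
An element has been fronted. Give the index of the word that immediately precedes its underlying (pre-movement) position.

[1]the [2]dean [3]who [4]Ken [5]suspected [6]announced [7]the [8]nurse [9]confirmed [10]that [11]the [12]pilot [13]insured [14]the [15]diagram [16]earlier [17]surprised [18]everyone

5

The displaced element is "the dean" (word 2).
It is linked across 1 clause boundary (Ø).
It functions as the subject of "announced", so the gap sits immediately after word 5 ("suspected").
Base order: Ken suspected that the dean announced the nurse confirmed that the pilot insured the diagram earlier.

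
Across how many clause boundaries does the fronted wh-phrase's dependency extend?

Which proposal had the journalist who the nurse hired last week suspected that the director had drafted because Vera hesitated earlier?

1

"which proposal" is extracted from the object of "drafted".
Boundaries crossed, outermost first: [that] — 1 in total.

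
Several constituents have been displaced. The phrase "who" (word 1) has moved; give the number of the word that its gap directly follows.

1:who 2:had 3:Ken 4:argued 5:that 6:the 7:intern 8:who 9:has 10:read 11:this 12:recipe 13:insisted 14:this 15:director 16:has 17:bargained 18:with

The displaced element is "who" (word 1).
It is linked across 2 clause boundaries (that → Ø).
It functions as the object of the preposition "with" of "bargained", so the gap sits immediately after word 18 ("with").
Base order: Ken had argued that the intern who has read this recipe insisted this director has bargained with who.

18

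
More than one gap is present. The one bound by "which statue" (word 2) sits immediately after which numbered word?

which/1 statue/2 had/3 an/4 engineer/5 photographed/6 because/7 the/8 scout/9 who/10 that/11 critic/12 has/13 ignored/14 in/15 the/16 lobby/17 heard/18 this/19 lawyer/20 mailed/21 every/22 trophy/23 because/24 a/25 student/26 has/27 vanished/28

6

The displaced element is "which statue" (word 2).
It functions as the direct object of "photographed", so the gap sits immediately after word 6 ("photographed").
Base order: An engineer had photographed which statue because the scout who that critic has ignored in the lobby heard this lawyer mailed every trophy because a student has vanished.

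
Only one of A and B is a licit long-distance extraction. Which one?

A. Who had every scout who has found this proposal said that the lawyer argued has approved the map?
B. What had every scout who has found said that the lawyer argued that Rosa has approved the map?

In B, the wh-phrase is extracted from inside a complex-NP island (relative clause) (introduced by "who"), which blocks movement.
In A, the extraction path crosses only that-complement boundaries, which are transparent.
So A is grammatical.

A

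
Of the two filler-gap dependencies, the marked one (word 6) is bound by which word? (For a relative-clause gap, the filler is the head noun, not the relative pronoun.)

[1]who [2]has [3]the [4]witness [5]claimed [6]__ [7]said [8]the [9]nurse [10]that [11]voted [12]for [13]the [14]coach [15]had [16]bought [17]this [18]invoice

The marked gap is the subject of "said".
Its filler is the fronted wh-phrase "who", at word 1.
(The other dependency links word 9 to a gap after word 10.)

1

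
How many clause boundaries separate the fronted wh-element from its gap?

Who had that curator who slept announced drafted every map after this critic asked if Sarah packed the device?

1

"who" is extracted from the subject of "drafted".
Boundaries crossed, outermost first: [Ø] — 1 in total.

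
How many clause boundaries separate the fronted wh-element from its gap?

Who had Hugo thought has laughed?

1

"who" is extracted from the subject of "laughed".
Boundaries crossed, outermost first: [Ø] — 1 in total.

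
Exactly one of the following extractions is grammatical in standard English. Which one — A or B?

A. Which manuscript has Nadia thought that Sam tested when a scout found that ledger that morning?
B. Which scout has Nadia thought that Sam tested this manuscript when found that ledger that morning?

In B, the wh-phrase is extracted from inside an adjunct island (introduced by "when"), which blocks movement.
In A, the extraction path crosses only that-complement boundaries, which are transparent.
So A is grammatical.

A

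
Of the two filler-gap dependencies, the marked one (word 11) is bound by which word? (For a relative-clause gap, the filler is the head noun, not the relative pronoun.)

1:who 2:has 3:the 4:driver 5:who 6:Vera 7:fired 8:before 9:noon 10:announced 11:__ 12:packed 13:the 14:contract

1

The marked gap is the subject of "packed".
Its filler is the fronted wh-phrase "who", at word 1.
(The other dependency links word 4 to a gap after word 7.)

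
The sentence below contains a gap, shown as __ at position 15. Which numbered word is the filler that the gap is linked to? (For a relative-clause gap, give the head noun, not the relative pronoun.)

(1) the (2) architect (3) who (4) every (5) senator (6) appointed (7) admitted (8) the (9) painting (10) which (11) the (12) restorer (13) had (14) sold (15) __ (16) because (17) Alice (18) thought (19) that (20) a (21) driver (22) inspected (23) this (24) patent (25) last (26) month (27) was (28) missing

The gap at 15 is the object of "sold", inside a relative clause.
The relative pronoun is "which" (word 10); it is bound by the head noun immediately before it.
Its filler is the head noun "painting", at word 9.

9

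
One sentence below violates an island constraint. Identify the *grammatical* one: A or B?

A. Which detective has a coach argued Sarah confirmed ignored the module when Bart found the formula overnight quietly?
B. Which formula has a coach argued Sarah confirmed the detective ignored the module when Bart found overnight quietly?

In B, the wh-phrase is extracted from inside an adjunct island (introduced by "when"), which blocks movement.
In A, the extraction path crosses only that-complement boundaries, which are transparent.
So A is grammatical.

A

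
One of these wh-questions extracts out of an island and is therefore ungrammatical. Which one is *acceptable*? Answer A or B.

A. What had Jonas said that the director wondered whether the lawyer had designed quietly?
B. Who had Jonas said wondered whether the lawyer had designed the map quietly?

In A, the wh-phrase is extracted from inside a wh-island (introduced by "whether"), which blocks movement.
In B, the extraction path crosses only that-complement boundaries, which are transparent.
So B is grammatical.

B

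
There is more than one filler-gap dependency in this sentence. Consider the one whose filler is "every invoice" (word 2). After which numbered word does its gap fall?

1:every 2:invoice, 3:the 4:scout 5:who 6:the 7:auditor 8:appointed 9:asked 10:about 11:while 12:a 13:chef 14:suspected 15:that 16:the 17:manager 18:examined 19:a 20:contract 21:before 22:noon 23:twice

The displaced element is "every invoice" (word 2).
It functions as the object of the preposition "about" of "asked", so the gap sits immediately after word 10 ("about").
Base order: The scout who the auditor appointed asked about every invoice while a chef suspected that the manager examined a contract before noon twice.

10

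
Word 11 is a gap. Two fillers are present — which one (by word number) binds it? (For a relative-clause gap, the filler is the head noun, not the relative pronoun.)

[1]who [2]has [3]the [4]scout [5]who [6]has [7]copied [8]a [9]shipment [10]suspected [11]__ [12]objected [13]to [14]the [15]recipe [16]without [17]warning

1

The marked gap is the subject of "objected".
Its filler is the fronted wh-phrase "who", at word 1.
(The other dependency links word 4 to a gap after word 5.)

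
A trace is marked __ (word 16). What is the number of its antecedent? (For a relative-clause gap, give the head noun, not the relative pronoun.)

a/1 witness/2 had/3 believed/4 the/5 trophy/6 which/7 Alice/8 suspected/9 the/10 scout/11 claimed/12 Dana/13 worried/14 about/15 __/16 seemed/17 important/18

The gap at 16 is the prepositional object of "worried", inside a relative clause.
The relative pronoun is "which" (word 7); it is bound by the head noun immediately before it.
Its filler is the head noun "trophy", at word 6.

6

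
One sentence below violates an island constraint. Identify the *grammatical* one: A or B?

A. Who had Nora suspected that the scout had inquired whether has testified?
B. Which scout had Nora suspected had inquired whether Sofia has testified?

B

In A, the wh-phrase is extracted from inside a wh-island (introduced by "whether"), which blocks movement.
In B, the extraction path crosses only that-complement boundaries, which are transparent.
So B is grammatical.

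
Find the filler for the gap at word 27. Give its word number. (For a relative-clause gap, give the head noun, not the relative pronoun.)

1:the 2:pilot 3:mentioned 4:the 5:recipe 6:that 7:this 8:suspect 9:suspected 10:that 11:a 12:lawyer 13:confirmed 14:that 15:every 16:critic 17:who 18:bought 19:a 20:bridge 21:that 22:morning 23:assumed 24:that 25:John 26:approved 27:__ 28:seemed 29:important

The gap at 27 is the object of "approved", inside a relative clause.
The relative pronoun is "that" (word 6); it is bound by the head noun immediately before it.
Its filler is the head noun "recipe", at word 5.

5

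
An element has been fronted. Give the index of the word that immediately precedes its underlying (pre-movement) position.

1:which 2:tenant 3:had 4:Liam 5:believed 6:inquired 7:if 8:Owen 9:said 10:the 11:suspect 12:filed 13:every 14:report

5

The displaced element is "which tenant" (word 2).
It is linked across 1 clause boundary (Ø).
It functions as the subject of "inquired", so the gap sits immediately after word 5 ("believed").
Base order: Liam had believed that which tenant inquired if Owen said the suspect filed every report.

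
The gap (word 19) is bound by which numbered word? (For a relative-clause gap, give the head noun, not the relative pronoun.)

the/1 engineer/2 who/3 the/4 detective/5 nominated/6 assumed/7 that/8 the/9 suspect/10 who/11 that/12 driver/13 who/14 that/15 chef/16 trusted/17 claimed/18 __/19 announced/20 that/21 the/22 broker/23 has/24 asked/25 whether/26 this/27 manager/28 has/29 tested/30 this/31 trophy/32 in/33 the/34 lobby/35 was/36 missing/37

The gap at 19 is the subject of "announced", inside a relative clause.
The relative pronoun is "who" (word 11); it is bound by the head noun immediately before it.
Its filler is the head noun "suspect", at word 10.

10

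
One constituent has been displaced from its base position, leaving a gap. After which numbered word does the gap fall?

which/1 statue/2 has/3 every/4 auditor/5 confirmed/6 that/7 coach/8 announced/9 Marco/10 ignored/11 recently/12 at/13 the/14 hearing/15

The displaced element is "which statue" (word 2).
It is linked across 2 clause boundaries (Ø → Ø).
It functions as the direct object of "ignored", so the gap sits immediately after word 11 ("ignored").
Base order: Every auditor has confirmed that coach announced Marco ignored which statue recently at the hearing.

11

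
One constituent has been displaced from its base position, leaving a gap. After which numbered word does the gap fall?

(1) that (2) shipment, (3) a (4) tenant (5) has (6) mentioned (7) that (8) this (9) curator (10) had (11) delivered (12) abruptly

The displaced element is "that shipment" (word 2).
It is linked across 1 clause boundary (that).
It functions as the direct object of "delivered", so the gap sits immediately after word 11 ("delivered").
Base order: A tenant has mentioned that this curator had delivered that shipment abruptly.

11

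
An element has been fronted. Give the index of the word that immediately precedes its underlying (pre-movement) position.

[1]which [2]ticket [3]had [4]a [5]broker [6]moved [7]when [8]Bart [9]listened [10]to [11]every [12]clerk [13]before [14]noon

6

The displaced element is "which ticket" (word 2).
It functions as the direct object of "moved", so the gap sits immediately after word 6 ("moved").
Base order: A broker had moved which ticket when Bart listened to every clerk before noon.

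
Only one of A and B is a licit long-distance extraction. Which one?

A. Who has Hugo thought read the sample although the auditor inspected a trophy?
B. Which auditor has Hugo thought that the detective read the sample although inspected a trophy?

In B, the wh-phrase is extracted from inside an adjunct island (introduced by "although"), which blocks movement.
In A, the extraction path crosses only that-complement boundaries, which are transparent.
So A is grammatical.

A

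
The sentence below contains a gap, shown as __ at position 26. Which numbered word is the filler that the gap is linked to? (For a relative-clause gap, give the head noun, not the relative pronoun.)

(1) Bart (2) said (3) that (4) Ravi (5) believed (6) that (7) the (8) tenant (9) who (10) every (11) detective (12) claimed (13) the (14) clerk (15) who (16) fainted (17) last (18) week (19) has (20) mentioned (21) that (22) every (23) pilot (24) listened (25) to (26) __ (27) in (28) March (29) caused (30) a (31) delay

The gap at 26 is the prepositional object of "listened", inside a relative clause.
The relative pronoun is "who" (word 9); it is bound by the head noun immediately before it.
Its filler is the head noun "tenant", at word 8.

8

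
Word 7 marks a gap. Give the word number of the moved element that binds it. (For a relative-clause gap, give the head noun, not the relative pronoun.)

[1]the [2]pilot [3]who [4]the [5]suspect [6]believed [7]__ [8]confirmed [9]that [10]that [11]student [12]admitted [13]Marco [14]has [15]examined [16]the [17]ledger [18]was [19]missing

2

The gap at 7 is the subject of "confirmed", inside a relative clause.
The relative pronoun is "who" (word 3); it is bound by the head noun immediately before it.
Its filler is the head noun "pilot", at word 2.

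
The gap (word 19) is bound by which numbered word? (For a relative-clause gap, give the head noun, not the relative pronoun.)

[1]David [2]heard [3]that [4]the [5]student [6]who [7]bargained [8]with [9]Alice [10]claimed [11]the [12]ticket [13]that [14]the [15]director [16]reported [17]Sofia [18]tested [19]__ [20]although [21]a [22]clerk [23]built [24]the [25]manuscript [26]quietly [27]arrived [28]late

The gap at 19 is the object of "tested", inside a relative clause.
The relative pronoun is "that" (word 13); it is bound by the head noun immediately before it.
Its filler is the head noun "ticket", at word 12.

12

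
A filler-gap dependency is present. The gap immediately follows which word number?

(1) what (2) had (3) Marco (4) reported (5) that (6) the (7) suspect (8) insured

The displaced element is "what" (word 1).
It is linked across 1 clause boundary (that).
It functions as the direct object of "insured", so the gap sits immediately after word 8 ("insured").
Base order: Marco had reported that the suspect insured what.

8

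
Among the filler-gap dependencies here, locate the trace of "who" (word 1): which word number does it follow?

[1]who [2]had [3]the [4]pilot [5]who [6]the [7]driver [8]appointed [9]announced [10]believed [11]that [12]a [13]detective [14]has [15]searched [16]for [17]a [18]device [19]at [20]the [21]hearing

The displaced element is "who" (word 1).
It is linked across 1 clause boundary (Ø).
It functions as the subject of "believed", so the gap sits immediately after word 9 ("announced").
Base order: The pilot who the driver appointed had announced that who believed that a detective has searched for a device at the hearing.

9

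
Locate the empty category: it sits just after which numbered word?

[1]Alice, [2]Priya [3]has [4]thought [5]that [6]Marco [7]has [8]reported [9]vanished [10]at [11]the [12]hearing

8

The displaced element is "Alice" (word 1).
It is linked across 2 clause boundaries (that → Ø).
It functions as the subject of "vanished", so the gap sits immediately after word 8 ("reported").
Base order: Priya has thought that Marco has reported that Alice vanished at the hearing.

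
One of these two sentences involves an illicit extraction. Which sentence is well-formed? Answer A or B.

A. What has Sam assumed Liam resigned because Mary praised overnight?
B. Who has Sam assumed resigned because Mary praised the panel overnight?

B

In A, the wh-phrase is extracted from inside an adjunct island (introduced by "because"), which blocks movement.
In B, the extraction path crosses only that-complement boundaries, which are transparent.
So B is grammatical.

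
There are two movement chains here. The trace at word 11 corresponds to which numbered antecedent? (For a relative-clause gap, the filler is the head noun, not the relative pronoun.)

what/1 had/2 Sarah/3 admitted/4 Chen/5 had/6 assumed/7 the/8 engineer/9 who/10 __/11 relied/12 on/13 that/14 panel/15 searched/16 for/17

The marked gap is inside the relative clause, the subject of "relied".
Its filler is the head noun "engineer" (via "who"), at word 9.
(The other dependency links word 1 to a gap after word 17.)

9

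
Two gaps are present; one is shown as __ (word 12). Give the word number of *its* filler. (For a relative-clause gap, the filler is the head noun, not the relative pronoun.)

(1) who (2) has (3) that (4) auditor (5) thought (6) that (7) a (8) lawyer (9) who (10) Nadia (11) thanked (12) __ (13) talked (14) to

8

The marked gap is inside the relative clause, the direct object of "thanked".
Its filler is the head noun "lawyer" (via "who"), at word 8.
(The other dependency links word 1 to a gap after word 14.)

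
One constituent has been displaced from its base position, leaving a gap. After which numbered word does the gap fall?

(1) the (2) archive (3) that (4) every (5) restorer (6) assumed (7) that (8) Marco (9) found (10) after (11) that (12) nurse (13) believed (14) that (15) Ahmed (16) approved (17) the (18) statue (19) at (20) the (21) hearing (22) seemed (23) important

9

The displaced element is "the archive" (word 2).
It is linked across 1 clause boundary (that).
It functions as the direct object of "found", so the gap sits immediately after word 9 ("found").
Base order: Every restorer assumed that Marco found the archive after that nurse believed that Ahmed approved the statue at the hearing.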